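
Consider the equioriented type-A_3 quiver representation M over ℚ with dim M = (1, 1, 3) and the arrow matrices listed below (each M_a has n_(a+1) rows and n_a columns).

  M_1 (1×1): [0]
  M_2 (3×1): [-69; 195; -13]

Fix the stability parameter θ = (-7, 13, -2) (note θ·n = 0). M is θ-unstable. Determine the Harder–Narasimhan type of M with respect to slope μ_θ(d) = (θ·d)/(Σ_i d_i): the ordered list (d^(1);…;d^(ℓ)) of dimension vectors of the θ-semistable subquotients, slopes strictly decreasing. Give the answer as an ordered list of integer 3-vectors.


Via rank(M_{q-1}∘⋯∘M_p): M ≅ I[1,1], I[2,3], I[3,3]^2.
μ_θ-semistable layers: μ^(1)=11/2; μ^(2)=-2; μ^(3)=-7

((0, 1, 1); (0, 0, 2); (1, 0, 0))


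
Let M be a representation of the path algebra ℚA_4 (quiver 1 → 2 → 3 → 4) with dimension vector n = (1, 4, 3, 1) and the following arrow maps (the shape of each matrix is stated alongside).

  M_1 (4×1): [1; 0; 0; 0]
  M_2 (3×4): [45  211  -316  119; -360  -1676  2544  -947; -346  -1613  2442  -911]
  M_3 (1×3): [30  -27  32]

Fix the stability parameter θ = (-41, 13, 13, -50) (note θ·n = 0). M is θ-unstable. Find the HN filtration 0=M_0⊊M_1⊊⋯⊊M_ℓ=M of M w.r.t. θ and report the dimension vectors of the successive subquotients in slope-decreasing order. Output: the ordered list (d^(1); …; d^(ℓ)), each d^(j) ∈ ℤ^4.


Interval decomposition of M: I[1,4], I[2,2], I[2,3]^2.
HN type (ℓ=3): μ^(1)=13; μ^(2)=-8; μ^(3)=-41

((0, 3, 2, 0); (0, 1, 1, 1); (1, 0, 0, 0))


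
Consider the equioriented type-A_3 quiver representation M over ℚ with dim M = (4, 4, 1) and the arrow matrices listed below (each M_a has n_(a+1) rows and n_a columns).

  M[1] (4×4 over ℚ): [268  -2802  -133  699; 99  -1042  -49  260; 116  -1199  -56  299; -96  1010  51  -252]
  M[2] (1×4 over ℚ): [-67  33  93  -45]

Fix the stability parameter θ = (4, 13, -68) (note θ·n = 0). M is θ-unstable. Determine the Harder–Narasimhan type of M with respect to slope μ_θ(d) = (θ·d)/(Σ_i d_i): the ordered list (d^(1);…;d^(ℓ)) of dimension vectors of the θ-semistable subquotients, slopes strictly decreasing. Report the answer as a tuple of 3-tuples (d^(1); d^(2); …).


Interval decomposition of M: I[1,2]^3, I[1,3].
HN type (ℓ=3): μ^(1)=13; μ^(2)=4; μ^(3)=-17

((0, 3, 0); (3, 0, 0); (1, 1, 1))


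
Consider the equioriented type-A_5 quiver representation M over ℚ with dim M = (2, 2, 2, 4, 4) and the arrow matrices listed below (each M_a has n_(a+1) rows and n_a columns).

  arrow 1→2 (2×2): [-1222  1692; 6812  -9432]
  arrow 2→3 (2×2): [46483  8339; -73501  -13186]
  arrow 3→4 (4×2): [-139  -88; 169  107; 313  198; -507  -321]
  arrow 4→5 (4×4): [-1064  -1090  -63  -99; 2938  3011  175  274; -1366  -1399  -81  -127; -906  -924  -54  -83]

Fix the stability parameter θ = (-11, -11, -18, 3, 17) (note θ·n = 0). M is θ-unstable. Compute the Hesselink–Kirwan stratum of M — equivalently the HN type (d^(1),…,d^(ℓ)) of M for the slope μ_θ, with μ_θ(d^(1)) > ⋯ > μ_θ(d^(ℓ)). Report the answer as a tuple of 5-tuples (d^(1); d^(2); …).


Barcode: M ≅ I[1,1], I[1,5], I[2,5], I[4,5]^2. HN layers by μ_θ (5 steps, strictly decreasing):
  μ^(1)=17; μ^(2)=3; μ^(3)=-11; μ^(4)=-40/3; μ^(5)=-29/2

((0, 0, 0, 0, 4); (0, 0, 0, 4, 0); (1, 0, 0, 0, 0); (1, 1, 1, 0, 0); (0, 1, 1, 0, 0))


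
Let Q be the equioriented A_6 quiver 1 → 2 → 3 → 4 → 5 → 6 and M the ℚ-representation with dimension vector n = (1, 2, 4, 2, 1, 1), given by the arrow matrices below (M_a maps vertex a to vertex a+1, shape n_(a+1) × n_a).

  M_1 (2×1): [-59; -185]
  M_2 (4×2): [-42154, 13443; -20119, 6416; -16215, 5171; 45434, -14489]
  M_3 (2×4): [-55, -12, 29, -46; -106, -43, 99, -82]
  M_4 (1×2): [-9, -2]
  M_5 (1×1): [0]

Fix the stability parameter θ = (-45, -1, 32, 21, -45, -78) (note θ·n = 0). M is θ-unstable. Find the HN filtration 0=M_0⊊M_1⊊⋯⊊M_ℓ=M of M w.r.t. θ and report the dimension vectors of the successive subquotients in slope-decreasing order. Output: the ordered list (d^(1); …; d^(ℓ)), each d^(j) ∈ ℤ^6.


Via rank(M_{q-1}∘⋯∘M_p): M ≅ I[1,5], I[2,4], I[3,3]^2, I[6,6].
μ_θ-semistable layers: μ^(1)=32; μ^(2)=53/2; μ^(3)=8/3; μ^(4)=-1; μ^(5)=-45; μ^(6)=-78

((0, 0, 2, 0, 0, 0); (0, 0, 1, 1, 0, 0); (0, 0, 1, 1, 1, 0); (0, 2, 0, 0, 0, 0); (1, 0, 0, 0, 0, 0); (0, 0, 0, 0, 0, 1))


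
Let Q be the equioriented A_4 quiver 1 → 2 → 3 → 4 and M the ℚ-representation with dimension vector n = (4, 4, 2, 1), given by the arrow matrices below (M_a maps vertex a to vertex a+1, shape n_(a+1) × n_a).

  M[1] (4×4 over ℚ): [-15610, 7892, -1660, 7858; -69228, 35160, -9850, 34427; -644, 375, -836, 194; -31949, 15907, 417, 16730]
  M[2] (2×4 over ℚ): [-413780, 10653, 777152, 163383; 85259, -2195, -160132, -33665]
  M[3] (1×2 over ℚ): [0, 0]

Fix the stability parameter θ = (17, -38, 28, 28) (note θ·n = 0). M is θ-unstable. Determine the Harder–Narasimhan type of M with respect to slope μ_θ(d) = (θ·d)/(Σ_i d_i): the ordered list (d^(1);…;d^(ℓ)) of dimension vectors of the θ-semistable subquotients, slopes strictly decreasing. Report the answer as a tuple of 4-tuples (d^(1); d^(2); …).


Interval decomposition of M: I[1,2]^2, I[1,3]^2, I[4,4].
HN type (ℓ=2): μ^(1)=28; μ^(2)=-21/2

((0, 0, 2, 1); (4, 4, 0, 0))


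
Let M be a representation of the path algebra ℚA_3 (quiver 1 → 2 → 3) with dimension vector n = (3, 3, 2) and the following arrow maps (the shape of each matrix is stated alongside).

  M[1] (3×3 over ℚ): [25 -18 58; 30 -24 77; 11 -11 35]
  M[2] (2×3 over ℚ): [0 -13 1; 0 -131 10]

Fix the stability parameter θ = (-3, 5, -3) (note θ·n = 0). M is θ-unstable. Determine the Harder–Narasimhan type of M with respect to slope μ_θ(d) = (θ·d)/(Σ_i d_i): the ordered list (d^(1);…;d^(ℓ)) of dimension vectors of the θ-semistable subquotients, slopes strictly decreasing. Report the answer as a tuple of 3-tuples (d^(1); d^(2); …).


Via rank(M_{q-1}∘⋯∘M_p): M ≅ I[1,2], I[1,3]^2.
μ_θ-semistable layers: μ^(1)=5; μ^(2)=1; μ^(3)=-3

((0, 1, 0); (0, 2, 2); (3, 0, 0))


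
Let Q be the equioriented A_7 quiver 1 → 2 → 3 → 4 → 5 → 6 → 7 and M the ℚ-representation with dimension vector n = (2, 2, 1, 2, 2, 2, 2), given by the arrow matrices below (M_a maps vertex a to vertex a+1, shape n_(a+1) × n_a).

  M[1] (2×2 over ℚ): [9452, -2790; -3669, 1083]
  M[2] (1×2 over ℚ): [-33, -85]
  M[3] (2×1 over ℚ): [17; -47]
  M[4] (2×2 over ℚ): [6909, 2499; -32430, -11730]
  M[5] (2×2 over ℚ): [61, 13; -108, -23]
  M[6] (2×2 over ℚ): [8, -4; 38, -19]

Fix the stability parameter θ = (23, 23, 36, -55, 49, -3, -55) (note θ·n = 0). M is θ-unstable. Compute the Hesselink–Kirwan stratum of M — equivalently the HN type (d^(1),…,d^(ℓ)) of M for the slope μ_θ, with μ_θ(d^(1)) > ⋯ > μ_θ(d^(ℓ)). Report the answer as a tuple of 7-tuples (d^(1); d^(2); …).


Interval decomposition of M: I[1,2], I[1,4], I[4,6], I[5,7], I[7,7].
HN type (ℓ=4): μ^(1)=23; μ^(2)=27/4; μ^(3)=-3; μ^(4)=-55

((1, 1, 0, 0, 1, 1, 0); (1, 1, 1, 1, 0, 0, 0); (0, 0, 0, 0, 1, 1, 1); (0, 0, 0, 1, 0, 0, 1))


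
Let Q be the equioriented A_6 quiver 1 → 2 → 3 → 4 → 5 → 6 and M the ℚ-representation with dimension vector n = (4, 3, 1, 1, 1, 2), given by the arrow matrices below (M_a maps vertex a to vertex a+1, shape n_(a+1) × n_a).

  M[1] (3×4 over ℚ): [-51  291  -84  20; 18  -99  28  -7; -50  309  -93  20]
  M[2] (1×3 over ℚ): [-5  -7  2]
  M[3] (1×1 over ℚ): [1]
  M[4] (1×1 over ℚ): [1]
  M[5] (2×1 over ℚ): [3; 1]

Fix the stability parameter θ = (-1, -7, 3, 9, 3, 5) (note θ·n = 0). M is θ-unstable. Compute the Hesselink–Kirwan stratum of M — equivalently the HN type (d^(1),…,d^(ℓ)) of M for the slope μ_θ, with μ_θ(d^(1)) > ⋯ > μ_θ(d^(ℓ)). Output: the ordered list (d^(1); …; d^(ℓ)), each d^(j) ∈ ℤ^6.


Via rank(M_{q-1}∘⋯∘M_p): M ≅ I[1,1], I[1,2]^2, I[1,6], I[6,6].
μ_θ-semistable layers: μ^(1)=17/3; μ^(2)=5; μ^(3)=3; μ^(4)=-1; μ^(5)=-4

((0, 0, 0, 1, 1, 1); (0, 0, 0, 0, 0, 1); (0, 0, 1, 0, 0, 0); (1, 0, 0, 0, 0, 0); (3, 3, 0, 0, 0, 0))


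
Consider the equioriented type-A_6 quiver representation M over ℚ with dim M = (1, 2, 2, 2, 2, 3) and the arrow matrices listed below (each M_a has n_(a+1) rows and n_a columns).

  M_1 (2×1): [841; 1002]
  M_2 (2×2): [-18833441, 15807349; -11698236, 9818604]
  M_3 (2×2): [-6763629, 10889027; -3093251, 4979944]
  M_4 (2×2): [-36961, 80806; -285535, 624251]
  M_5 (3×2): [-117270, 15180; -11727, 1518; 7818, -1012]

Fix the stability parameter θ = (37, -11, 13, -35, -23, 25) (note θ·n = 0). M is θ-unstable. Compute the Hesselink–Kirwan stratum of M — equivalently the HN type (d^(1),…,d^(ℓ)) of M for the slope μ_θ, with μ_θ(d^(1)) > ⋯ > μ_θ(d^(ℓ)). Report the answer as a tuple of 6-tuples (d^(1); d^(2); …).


Via rank(M_{q-1}∘⋯∘M_p): M ≅ I[1,6], I[2,2], I[3,5], I[6,6]^2.
μ_θ-semistable layers: μ^(1)=25; μ^(2)=-19/5; μ^(3)=-11; μ^(4)=-15

((0, 0, 0, 0, 0, 3); (1, 1, 1, 1, 1, 0); (0, 1, 0, 0, 0, 0); (0, 0, 1, 1, 1, 0))


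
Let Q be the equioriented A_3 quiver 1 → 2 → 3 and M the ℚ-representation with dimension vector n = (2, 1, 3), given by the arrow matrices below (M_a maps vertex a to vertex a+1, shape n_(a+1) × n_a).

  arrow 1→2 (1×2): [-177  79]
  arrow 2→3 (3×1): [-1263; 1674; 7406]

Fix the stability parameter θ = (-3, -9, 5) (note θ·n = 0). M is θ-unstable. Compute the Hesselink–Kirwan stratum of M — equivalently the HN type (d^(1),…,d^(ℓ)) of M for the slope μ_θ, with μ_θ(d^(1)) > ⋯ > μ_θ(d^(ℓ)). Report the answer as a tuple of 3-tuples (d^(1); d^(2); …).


Via rank(M_{q-1}∘⋯∘M_p): M ≅ I[1,1], I[1,3], I[3,3]^2.
μ_θ-semistable layers: μ^(1)=5; μ^(2)=-3; μ^(3)=-6

((0, 0, 3); (1, 0, 0); (1, 1, 0))


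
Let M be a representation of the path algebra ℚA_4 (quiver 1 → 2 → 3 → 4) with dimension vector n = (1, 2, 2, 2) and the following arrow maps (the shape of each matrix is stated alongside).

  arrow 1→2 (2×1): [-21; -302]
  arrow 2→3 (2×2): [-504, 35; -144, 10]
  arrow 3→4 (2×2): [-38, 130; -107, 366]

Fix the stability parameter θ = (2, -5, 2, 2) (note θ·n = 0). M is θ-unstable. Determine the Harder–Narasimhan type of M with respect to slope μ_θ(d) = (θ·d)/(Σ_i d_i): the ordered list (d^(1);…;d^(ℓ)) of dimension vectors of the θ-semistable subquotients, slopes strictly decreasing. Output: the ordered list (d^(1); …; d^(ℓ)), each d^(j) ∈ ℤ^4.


Via rank(M_{q-1}∘⋯∘M_p): M ≅ I[1,4], I[2,2], I[3,4].
μ_θ-semistable layers: μ^(1)=2; μ^(2)=-3/2; μ^(3)=-5

((0, 0, 2, 2); (1, 1, 0, 0); (0, 1, 0, 0))


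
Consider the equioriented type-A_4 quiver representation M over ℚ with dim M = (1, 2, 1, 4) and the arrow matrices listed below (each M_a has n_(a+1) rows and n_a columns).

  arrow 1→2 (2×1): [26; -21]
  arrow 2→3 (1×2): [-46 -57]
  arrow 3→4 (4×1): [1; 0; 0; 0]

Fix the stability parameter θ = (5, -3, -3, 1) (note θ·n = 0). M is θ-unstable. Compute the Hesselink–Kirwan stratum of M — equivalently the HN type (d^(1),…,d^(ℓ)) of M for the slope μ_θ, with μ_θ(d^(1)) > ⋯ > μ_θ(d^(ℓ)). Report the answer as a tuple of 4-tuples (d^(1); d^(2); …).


Via rank(M_{q-1}∘⋯∘M_p): M ≅ I[1,4], I[2,2], I[4,4]^3.
μ_θ-semistable layers: μ^(1)=1; μ^(2)=-1/3; μ^(3)=-3

((0, 0, 0, 4); (1, 1, 1, 0); (0, 1, 0, 0))


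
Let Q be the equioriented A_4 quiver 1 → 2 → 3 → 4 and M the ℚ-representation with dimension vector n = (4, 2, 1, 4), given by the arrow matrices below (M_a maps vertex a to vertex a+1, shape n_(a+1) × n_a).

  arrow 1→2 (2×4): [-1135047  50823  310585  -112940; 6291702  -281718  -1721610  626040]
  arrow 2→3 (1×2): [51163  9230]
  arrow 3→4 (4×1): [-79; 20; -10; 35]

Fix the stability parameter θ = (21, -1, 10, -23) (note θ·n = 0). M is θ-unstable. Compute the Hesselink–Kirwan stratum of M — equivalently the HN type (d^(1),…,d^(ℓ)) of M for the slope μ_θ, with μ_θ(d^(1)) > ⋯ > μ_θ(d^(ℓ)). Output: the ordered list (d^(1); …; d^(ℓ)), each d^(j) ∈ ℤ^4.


Via rank(M_{q-1}∘⋯∘M_p): M ≅ I[1,1]^3, I[1,4], I[2,2], I[4,4]^3.
μ_θ-semistable layers: μ^(1)=21; μ^(2)=7/4; μ^(3)=-1; μ^(4)=-23

((3, 0, 0, 0); (1, 1, 1, 1); (0, 1, 0, 0); (0, 0, 0, 3))


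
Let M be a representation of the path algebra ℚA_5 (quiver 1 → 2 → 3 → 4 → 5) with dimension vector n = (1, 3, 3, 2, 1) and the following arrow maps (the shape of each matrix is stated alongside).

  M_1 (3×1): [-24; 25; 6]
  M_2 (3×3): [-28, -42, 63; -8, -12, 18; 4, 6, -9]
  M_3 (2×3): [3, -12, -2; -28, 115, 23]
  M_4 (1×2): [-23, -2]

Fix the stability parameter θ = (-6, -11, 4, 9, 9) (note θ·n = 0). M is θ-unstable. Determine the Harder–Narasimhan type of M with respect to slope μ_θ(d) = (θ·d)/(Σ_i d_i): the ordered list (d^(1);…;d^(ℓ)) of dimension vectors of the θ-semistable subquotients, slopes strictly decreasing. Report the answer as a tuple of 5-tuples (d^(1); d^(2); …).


Via rank(M_{q-1}∘⋯∘M_p): M ≅ I[1,2], I[2,2], I[2,5], I[3,3], I[3,4].
μ_θ-semistable layers: μ^(1)=9; μ^(2)=4; μ^(3)=-17/2; μ^(4)=-11

((0, 0, 0, 2, 1); (0, 0, 3, 0, 0); (1, 1, 0, 0, 0); (0, 2, 0, 0, 0))


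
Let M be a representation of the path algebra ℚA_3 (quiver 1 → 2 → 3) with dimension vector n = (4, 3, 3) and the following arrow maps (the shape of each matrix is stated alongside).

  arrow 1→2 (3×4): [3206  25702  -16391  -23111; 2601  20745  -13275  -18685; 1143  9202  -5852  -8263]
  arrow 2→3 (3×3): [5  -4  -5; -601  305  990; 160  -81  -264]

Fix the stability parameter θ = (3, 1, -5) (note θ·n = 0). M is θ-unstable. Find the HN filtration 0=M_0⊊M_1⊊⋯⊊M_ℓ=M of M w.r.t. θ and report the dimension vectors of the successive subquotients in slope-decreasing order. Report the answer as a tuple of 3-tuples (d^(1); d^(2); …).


Barcode: M ≅ I[1,1], I[1,3]^3. HN layers by μ_θ (2 steps, strictly decreasing):
  μ^(1)=3; μ^(2)=-1/3

((1, 0, 0); (3, 3, 3))


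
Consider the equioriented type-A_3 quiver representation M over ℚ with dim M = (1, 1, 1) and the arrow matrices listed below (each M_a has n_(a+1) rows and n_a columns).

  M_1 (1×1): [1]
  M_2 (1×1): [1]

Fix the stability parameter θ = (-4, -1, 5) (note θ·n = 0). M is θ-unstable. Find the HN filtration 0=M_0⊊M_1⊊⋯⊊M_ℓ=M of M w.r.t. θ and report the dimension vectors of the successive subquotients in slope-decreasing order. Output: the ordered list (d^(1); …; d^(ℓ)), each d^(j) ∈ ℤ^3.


Via rank(M_{q-1}∘⋯∘M_p): M ≅ I[1,3].
μ_θ-semistable layers: μ^(1)=5; μ^(2)=-1; μ^(3)=-4

((0, 0, 1); (0, 1, 0); (1, 0, 0))


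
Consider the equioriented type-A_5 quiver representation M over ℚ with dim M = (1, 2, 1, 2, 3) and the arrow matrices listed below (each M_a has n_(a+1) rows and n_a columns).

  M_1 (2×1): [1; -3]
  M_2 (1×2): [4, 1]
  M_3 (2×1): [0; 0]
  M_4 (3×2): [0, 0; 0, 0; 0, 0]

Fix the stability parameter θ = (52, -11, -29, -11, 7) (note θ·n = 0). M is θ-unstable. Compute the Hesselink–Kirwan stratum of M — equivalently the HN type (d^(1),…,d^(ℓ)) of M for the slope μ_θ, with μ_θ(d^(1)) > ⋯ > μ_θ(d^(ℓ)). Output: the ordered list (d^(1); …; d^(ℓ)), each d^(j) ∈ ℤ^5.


Barcode: M ≅ I[1,3], I[2,2], I[4,4]^2, I[5,5]^3. HN layers by μ_θ (3 steps, strictly decreasing):
  μ^(1)=7; μ^(2)=4; μ^(3)=-11

((0, 0, 0, 0, 3); (1, 1, 1, 0, 0); (0, 1, 0, 2, 0))


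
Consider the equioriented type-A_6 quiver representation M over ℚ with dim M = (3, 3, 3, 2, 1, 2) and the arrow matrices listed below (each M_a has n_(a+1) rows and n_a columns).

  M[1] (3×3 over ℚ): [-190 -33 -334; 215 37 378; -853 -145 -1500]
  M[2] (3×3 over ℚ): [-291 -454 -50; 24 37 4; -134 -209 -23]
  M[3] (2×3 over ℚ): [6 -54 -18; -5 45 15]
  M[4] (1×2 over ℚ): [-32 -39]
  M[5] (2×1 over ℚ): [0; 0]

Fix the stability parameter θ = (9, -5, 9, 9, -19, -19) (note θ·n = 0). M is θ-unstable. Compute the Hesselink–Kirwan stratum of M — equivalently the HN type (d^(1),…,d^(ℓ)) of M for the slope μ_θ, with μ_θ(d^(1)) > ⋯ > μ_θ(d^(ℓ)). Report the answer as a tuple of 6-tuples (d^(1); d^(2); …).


Interval decomposition of M: I[1,3]^2, I[1,5], I[4,4], I[6,6]^2.
HN type (ℓ=4): μ^(1)=9; μ^(2)=2; μ^(3)=3/5; μ^(4)=-19

((0, 0, 2, 1, 0, 0); (2, 2, 0, 0, 0, 0); (1, 1, 1, 1, 1, 0); (0, 0, 0, 0, 0, 2))


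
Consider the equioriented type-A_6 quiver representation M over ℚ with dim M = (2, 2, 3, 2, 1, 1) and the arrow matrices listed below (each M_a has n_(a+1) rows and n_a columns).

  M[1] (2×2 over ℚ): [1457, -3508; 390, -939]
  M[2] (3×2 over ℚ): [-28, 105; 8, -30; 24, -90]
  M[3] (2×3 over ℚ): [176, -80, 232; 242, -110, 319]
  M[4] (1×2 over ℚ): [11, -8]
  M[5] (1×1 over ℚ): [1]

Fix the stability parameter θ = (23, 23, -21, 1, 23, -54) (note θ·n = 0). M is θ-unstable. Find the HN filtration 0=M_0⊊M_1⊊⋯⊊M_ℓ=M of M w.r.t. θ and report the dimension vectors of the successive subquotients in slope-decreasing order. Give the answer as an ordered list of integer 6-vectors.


Barcode: M ≅ I[1,2], I[1,3], I[3,3], I[3,4], I[4,6]. HN layers by μ_θ (5 steps, strictly decreasing):
  μ^(1)=23; μ^(2)=25/3; μ^(3)=1; μ^(4)=-10; μ^(5)=-21

((1, 1, 0, 0, 0, 0); (1, 1, 1, 0, 0, 0); (0, 0, 0, 1, 0, 0); (0, 0, 0, 1, 1, 1); (0, 0, 2, 0, 0, 0))


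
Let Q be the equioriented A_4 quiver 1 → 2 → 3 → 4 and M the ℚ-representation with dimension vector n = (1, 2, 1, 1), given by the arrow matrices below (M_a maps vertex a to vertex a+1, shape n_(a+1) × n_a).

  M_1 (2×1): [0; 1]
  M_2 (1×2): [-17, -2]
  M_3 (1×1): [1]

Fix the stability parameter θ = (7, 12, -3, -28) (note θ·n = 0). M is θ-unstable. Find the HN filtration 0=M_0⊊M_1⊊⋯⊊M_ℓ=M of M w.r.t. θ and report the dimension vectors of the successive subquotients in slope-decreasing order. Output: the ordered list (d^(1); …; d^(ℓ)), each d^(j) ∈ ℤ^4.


Interval decomposition of M: I[1,4], I[2,2].
HN type (ℓ=2): μ^(1)=12; μ^(2)=-3

((0, 1, 0, 0); (1, 1, 1, 1))


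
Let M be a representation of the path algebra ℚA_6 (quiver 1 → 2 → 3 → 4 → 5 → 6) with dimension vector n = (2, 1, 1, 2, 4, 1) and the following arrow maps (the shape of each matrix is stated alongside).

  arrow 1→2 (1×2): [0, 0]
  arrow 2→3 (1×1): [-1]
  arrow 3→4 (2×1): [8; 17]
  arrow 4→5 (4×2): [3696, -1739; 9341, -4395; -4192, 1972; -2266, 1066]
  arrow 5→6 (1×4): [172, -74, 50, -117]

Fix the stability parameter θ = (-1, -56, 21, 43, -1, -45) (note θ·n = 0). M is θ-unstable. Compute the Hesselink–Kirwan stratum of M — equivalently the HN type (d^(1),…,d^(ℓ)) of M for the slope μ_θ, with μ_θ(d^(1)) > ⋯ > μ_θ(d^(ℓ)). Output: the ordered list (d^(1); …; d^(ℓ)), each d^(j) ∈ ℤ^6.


Via rank(M_{q-1}∘⋯∘M_p): M ≅ I[1,1]^2, I[2,5], I[4,5], I[5,5], I[5,6].
μ_θ-semistable layers: μ^(1)=21; μ^(2)=-1; μ^(3)=-23; μ^(4)=-56

((0, 0, 1, 2, 2, 0); (2, 0, 0, 0, 1, 0); (0, 0, 0, 0, 1, 1); (0, 1, 0, 0, 0, 0))


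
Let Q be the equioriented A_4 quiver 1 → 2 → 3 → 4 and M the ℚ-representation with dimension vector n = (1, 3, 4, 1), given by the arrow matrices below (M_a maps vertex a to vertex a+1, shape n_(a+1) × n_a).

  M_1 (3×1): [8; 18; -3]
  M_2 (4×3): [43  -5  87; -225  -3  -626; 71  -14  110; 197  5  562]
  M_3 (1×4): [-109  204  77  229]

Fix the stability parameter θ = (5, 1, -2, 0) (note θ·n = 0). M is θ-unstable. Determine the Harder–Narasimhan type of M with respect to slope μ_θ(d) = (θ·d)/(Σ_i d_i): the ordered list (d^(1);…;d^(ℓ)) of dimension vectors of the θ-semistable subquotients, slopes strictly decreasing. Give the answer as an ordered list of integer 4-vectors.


Via rank(M_{q-1}∘⋯∘M_p): M ≅ I[1,4], I[2,3]^2, I[3,3].
μ_θ-semistable layers: μ^(1)=1; μ^(2)=-1/2; μ^(3)=-2

((1, 1, 1, 1); (0, 2, 2, 0); (0, 0, 1, 0))


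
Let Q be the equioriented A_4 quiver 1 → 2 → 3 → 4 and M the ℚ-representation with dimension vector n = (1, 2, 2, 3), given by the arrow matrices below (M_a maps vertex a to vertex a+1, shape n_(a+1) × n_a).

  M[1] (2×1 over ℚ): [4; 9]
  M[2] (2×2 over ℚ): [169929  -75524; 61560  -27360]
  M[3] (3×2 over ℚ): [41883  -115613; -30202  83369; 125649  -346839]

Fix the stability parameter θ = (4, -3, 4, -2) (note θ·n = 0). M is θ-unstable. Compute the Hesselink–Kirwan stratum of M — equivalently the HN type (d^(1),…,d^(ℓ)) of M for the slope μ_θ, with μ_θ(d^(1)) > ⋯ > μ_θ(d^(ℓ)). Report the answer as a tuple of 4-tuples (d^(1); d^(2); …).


Via rank(M_{q-1}∘⋯∘M_p): M ≅ I[1,2], I[2,4], I[3,4], I[4,4].
μ_θ-semistable layers: μ^(1)=1; μ^(2)=1/2; μ^(3)=-2; μ^(4)=-3

((0, 0, 2, 2); (1, 1, 0, 0); (0, 0, 0, 1); (0, 1, 0, 0))


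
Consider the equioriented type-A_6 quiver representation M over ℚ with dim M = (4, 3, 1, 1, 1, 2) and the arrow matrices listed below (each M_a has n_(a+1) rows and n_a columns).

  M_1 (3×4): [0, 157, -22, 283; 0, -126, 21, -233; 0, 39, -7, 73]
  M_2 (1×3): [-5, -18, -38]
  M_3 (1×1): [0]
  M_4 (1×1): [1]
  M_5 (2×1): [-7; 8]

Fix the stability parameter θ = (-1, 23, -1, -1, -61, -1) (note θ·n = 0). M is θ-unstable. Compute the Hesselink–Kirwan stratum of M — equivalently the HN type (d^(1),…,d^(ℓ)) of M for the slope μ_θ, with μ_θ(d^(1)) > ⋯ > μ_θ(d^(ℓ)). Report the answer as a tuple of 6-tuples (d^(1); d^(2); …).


Barcode: M ≅ I[1,1], I[1,2]^2, I[1,3], I[4,6], I[6,6]. HN layers by μ_θ (4 steps, strictly decreasing):
  μ^(1)=23; μ^(2)=11; μ^(3)=-1; μ^(4)=-31

((0, 2, 0, 0, 0, 0); (0, 1, 1, 0, 0, 0); (4, 0, 0, 0, 0, 2); (0, 0, 0, 1, 1, 0))


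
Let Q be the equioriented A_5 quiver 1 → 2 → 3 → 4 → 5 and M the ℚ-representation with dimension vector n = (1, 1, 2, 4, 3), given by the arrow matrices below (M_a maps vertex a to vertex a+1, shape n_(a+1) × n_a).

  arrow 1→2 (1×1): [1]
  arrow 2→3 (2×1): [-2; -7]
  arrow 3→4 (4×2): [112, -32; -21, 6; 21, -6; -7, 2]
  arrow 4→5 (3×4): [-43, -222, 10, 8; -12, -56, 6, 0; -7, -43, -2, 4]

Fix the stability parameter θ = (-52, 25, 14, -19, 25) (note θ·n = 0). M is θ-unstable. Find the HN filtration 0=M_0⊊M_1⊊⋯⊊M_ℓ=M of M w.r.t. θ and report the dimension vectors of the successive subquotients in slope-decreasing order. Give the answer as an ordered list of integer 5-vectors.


Barcode: M ≅ I[1,3], I[3,5], I[4,4], I[4,5]^2. HN layers by μ_θ (5 steps, strictly decreasing):
  μ^(1)=25; μ^(2)=39/2; μ^(3)=-5/2; μ^(4)=-19; μ^(5)=-52

((0, 0, 0, 0, 3); (0, 1, 1, 0, 0); (0, 0, 1, 1, 0); (0, 0, 0, 3, 0); (1, 0, 0, 0, 0))


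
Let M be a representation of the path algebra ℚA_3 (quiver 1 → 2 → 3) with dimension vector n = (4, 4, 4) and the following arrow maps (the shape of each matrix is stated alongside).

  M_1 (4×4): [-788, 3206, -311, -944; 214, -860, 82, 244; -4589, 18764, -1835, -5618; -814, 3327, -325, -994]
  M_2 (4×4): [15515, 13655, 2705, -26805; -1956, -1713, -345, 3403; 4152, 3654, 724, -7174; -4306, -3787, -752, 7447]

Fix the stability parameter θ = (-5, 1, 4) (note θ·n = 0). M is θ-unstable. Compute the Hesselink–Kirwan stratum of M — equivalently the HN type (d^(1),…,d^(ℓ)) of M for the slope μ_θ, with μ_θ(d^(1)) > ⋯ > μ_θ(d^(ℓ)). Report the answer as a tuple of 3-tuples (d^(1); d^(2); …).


Barcode: M ≅ I[1,1], I[1,3]^3, I[2,2], I[3,3]. HN layers by μ_θ (3 steps, strictly decreasing):
  μ^(1)=4; μ^(2)=1; μ^(3)=-5

((0, 0, 4); (0, 4, 0); (4, 0, 0))


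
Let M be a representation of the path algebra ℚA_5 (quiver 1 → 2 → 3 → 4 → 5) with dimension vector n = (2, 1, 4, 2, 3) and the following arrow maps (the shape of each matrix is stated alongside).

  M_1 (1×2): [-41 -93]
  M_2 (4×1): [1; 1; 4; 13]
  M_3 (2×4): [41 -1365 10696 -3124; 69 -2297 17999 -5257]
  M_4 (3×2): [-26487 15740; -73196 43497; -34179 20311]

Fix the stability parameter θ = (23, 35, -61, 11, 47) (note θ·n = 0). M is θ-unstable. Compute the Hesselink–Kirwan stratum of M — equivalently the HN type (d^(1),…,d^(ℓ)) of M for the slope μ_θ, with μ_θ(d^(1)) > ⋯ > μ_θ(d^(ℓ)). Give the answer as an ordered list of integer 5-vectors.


Barcode: M ≅ I[1,1], I[1,5], I[3,3]^2, I[3,5], I[5,5]. HN layers by μ_θ (5 steps, strictly decreasing):
  μ^(1)=47; μ^(2)=23; μ^(3)=11; μ^(4)=-1; μ^(5)=-61

((0, 0, 0, 0, 3); (1, 0, 0, 0, 0); (0, 0, 0, 2, 0); (1, 1, 1, 0, 0); (0, 0, 3, 0, 0))


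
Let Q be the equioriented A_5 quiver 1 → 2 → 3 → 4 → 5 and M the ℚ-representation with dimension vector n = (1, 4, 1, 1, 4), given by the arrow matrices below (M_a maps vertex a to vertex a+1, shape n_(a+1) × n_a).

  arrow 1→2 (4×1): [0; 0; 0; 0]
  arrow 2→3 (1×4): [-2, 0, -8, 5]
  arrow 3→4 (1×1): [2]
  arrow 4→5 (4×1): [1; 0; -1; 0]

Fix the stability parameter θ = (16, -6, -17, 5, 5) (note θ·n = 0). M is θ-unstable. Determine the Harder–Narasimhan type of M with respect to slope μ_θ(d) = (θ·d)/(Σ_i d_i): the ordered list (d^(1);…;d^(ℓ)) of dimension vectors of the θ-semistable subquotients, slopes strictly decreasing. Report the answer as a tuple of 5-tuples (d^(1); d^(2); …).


Interval decomposition of M: I[1,1], I[2,2]^3, I[2,5], I[5,5]^3.
HN type (ℓ=4): μ^(1)=16; μ^(2)=5; μ^(3)=-6; μ^(4)=-23/2

((1, 0, 0, 0, 0); (0, 0, 0, 1, 4); (0, 3, 0, 0, 0); (0, 1, 1, 0, 0))


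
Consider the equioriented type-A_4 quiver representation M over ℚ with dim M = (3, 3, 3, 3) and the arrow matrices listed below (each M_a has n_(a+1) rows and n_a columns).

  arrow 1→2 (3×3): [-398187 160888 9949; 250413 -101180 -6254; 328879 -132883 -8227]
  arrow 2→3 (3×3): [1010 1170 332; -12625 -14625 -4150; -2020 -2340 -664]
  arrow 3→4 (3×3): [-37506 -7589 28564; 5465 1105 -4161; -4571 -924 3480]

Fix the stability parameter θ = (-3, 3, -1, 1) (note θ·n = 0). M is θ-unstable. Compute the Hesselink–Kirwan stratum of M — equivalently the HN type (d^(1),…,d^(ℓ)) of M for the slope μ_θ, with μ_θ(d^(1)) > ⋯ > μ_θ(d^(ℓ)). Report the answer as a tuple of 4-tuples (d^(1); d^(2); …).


Barcode: M ≅ I[1,2]^2, I[1,4], I[3,4]^2. HN layers by μ_θ (4 steps, strictly decreasing):
  μ^(1)=3; μ^(2)=1; μ^(3)=-1; μ^(4)=-3

((0, 2, 0, 0); (0, 1, 1, 3); (0, 0, 2, 0); (3, 0, 0, 0))


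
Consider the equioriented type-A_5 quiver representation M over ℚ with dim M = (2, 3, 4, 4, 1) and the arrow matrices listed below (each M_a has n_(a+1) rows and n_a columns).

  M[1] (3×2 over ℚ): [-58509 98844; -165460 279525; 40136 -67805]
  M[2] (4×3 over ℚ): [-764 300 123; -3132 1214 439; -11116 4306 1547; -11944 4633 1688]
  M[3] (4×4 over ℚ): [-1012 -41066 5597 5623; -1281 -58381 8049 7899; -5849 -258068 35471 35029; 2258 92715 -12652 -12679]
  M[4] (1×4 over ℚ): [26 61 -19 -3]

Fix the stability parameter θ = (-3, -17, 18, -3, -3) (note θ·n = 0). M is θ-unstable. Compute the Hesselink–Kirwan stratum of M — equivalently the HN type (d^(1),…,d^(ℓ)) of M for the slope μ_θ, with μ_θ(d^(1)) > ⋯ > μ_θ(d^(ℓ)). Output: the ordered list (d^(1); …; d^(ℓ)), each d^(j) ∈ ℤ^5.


Interval decomposition of M: I[1,2], I[1,5], I[2,4], I[3,4]^2.
HN type (ℓ=4): μ^(1)=15/2; μ^(2)=4; μ^(3)=-10; μ^(4)=-17

((0, 0, 3, 3, 0); (0, 0, 1, 1, 1); (2, 2, 0, 0, 0); (0, 1, 0, 0, 0))


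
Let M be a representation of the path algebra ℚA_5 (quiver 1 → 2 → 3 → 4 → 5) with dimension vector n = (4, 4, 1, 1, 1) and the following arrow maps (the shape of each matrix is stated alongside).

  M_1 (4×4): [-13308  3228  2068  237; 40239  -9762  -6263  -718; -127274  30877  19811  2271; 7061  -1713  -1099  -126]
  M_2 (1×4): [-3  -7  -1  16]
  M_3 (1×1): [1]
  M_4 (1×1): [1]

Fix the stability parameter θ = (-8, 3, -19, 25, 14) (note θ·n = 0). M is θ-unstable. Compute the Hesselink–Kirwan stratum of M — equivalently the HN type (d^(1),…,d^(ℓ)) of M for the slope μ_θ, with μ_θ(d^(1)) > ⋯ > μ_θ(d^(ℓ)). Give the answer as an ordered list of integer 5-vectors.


Via rank(M_{q-1}∘⋯∘M_p): M ≅ I[1,2]^3, I[1,5].
μ_θ-semistable layers: μ^(1)=39/2; μ^(2)=3; μ^(3)=-8

((0, 0, 0, 1, 1); (0, 3, 0, 0, 0); (4, 1, 1, 0, 0))


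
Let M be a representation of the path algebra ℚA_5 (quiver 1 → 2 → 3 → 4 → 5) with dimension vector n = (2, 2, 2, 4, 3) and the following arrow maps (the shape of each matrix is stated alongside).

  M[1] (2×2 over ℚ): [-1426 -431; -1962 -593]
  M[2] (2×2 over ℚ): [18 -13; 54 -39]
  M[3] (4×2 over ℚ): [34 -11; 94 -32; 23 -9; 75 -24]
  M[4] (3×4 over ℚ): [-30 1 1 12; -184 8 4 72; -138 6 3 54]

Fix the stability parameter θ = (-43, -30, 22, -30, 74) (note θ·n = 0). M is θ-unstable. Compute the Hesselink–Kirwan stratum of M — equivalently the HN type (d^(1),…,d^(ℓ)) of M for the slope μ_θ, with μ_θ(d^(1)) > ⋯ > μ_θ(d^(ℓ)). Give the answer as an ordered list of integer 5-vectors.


Interval decomposition of M: I[1,2], I[1,4], I[3,5], I[4,4], I[4,5], I[5,5].
HN type (ℓ=4): μ^(1)=74; μ^(2)=-4; μ^(3)=-30; μ^(4)=-43

((0, 0, 0, 0, 3); (0, 0, 2, 2, 0); (0, 2, 0, 2, 0); (2, 0, 0, 0, 0))


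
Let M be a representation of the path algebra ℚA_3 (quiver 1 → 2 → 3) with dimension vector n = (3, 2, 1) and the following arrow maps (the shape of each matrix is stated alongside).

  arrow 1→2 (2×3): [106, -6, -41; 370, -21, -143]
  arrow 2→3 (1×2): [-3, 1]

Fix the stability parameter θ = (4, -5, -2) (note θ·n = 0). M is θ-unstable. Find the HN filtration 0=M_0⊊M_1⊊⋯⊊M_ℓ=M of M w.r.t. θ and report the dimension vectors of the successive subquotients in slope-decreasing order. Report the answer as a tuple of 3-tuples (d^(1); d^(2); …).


Interval decomposition of M: I[1,1], I[1,2], I[1,3].
HN type (ℓ=3): μ^(1)=4; μ^(2)=-1/2; μ^(3)=-1

((1, 0, 0); (1, 1, 0); (1, 1, 1))


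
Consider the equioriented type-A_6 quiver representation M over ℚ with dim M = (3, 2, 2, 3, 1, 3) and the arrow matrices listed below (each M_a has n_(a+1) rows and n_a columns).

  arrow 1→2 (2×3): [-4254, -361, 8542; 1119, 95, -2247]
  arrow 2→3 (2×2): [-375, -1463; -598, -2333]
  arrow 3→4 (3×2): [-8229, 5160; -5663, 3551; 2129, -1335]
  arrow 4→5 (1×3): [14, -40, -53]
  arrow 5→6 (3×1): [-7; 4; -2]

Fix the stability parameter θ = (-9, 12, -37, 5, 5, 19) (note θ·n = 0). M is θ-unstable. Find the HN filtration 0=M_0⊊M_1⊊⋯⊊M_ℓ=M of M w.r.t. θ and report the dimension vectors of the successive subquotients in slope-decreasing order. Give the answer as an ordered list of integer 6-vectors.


Via rank(M_{q-1}∘⋯∘M_p): M ≅ I[1,1], I[1,4], I[1,6], I[4,4], I[6,6]^2.
μ_θ-semistable layers: μ^(1)=19; μ^(2)=5; μ^(3)=-9; μ^(4)=-34/3

((0, 0, 0, 0, 0, 3); (0, 0, 0, 3, 1, 0); (1, 0, 0, 0, 0, 0); (2, 2, 2, 0, 0, 0))


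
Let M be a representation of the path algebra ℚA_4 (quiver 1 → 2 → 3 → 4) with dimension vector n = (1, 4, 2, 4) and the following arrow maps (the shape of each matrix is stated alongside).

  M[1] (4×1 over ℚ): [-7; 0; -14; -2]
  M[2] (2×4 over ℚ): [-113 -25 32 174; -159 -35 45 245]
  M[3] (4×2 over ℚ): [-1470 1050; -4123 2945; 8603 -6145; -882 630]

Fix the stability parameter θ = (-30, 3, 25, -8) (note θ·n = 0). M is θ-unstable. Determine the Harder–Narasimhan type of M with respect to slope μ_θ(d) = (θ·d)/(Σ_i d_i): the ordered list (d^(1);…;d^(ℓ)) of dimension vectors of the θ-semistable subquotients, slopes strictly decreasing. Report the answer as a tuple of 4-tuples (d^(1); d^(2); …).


Barcode: M ≅ I[1,3], I[2,2]^2, I[2,4], I[4,4]^3. HN layers by μ_θ (5 steps, strictly decreasing):
  μ^(1)=25; μ^(2)=17/2; μ^(3)=3; μ^(4)=-8; μ^(5)=-30

((0, 0, 1, 0); (0, 0, 1, 1); (0, 4, 0, 0); (0, 0, 0, 3); (1, 0, 0, 0))


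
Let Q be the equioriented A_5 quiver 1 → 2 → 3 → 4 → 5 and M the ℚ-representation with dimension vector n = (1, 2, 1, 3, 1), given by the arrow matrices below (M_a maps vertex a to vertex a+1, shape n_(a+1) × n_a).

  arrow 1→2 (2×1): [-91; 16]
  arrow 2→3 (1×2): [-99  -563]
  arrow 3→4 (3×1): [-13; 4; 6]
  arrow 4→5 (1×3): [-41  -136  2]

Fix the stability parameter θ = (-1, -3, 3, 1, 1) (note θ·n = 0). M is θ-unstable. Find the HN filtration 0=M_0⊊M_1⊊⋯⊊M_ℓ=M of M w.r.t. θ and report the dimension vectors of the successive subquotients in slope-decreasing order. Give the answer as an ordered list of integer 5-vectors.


Via rank(M_{q-1}∘⋯∘M_p): M ≅ I[1,5], I[2,2], I[4,4]^2.
μ_θ-semistable layers: μ^(1)=5/3; μ^(2)=1; μ^(3)=-2; μ^(4)=-3

((0, 0, 1, 1, 1); (0, 0, 0, 2, 0); (1, 1, 0, 0, 0); (0, 1, 0, 0, 0))


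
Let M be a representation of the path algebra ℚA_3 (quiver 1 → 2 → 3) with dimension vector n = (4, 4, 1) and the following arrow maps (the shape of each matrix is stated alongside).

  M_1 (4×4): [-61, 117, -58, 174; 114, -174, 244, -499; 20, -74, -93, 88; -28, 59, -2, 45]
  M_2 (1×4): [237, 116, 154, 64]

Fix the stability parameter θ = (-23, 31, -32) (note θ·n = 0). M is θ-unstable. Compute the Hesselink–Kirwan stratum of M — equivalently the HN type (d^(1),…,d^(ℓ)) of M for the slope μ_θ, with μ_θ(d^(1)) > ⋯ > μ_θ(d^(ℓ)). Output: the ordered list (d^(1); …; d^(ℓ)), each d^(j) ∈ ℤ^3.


Interval decomposition of M: I[1,2]^3, I[1,3].
HN type (ℓ=3): μ^(1)=31; μ^(2)=-1/2; μ^(3)=-23

((0, 3, 0); (0, 1, 1); (4, 0, 0))


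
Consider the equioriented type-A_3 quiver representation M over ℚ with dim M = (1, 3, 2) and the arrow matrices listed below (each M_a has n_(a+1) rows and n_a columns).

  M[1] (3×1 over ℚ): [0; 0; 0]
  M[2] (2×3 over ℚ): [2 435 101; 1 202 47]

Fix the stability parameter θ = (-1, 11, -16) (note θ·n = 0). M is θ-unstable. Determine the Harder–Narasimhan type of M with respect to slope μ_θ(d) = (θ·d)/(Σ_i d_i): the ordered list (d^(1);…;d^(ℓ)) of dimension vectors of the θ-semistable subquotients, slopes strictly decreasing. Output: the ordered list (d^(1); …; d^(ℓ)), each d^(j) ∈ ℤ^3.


Via rank(M_{q-1}∘⋯∘M_p): M ≅ I[1,1], I[2,2], I[2,3]^2.
μ_θ-semistable layers: μ^(1)=11; μ^(2)=-1; μ^(3)=-5/2

((0, 1, 0); (1, 0, 0); (0, 2, 2))


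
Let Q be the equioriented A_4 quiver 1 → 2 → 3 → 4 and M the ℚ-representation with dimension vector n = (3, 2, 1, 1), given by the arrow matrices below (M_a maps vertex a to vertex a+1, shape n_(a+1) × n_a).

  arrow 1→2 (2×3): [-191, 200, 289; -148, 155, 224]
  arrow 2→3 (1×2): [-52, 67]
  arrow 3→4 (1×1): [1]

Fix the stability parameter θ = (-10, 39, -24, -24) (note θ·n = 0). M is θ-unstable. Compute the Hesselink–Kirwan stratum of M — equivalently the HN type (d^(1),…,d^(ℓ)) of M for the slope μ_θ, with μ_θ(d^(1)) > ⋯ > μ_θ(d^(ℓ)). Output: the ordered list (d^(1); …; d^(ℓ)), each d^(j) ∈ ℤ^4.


Barcode: M ≅ I[1,1], I[1,2], I[1,4]. HN layers by μ_θ (3 steps, strictly decreasing):
  μ^(1)=39; μ^(2)=-3; μ^(3)=-10

((0, 1, 0, 0); (0, 1, 1, 1); (3, 0, 0, 0))


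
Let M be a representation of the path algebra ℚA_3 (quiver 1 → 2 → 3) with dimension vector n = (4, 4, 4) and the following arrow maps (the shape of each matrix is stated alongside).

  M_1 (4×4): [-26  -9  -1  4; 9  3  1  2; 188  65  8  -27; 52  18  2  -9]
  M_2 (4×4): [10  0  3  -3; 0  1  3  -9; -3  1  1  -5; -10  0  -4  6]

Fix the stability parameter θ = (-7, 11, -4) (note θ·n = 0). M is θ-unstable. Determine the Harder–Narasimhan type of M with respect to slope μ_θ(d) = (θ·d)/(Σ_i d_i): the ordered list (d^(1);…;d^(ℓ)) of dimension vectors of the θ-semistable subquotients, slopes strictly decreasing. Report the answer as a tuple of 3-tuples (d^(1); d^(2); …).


Via rank(M_{q-1}∘⋯∘M_p): M ≅ I[1,3]^4.
μ_θ-semistable layers: μ^(1)=7/2; μ^(2)=-7

((0, 4, 4); (4, 0, 0))


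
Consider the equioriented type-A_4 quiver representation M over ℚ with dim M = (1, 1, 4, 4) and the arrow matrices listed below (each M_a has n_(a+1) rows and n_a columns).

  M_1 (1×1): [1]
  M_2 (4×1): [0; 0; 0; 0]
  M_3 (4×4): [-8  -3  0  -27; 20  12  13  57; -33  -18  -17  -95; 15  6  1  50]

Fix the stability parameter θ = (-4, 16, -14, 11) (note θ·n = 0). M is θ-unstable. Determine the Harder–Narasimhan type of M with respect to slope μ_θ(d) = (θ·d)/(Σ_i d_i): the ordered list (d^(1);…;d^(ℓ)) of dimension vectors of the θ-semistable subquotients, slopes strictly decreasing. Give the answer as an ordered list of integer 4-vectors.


Via rank(M_{q-1}∘⋯∘M_p): M ≅ I[1,2], I[3,4]^4.
μ_θ-semistable layers: μ^(1)=16; μ^(2)=11; μ^(3)=-4; μ^(4)=-14

((0, 1, 0, 0); (0, 0, 0, 4); (1, 0, 0, 0); (0, 0, 4, 0))


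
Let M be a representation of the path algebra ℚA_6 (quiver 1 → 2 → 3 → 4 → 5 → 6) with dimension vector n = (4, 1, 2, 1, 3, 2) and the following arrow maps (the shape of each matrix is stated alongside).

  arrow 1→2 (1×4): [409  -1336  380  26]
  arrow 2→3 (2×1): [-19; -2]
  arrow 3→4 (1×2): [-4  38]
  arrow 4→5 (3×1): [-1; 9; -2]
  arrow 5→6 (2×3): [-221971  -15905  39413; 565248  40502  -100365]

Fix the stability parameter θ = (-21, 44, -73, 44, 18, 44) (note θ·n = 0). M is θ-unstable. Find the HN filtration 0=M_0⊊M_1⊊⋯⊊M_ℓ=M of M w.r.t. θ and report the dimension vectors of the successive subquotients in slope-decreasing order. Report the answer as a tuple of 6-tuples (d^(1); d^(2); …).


Via rank(M_{q-1}∘⋯∘M_p): M ≅ I[1,1]^3, I[1,3], I[3,5], I[5,6]^2.
μ_θ-semistable layers: μ^(1)=44; μ^(2)=31; μ^(3)=18; μ^(4)=-29/2; μ^(5)=-21; μ^(6)=-73

((0, 0, 0, 0, 0, 2); (0, 0, 0, 1, 1, 0); (0, 0, 0, 0, 2, 0); (0, 1, 1, 0, 0, 0); (4, 0, 0, 0, 0, 0); (0, 0, 1, 0, 0, 0))


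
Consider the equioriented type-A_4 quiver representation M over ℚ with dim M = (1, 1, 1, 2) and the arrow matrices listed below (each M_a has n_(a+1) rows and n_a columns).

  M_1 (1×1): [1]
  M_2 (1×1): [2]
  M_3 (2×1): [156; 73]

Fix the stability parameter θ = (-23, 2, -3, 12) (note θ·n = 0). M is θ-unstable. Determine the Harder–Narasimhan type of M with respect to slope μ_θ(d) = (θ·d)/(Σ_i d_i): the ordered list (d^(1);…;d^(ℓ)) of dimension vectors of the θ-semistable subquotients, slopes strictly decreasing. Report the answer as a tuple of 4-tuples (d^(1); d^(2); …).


Barcode: M ≅ I[1,4], I[4,4]. HN layers by μ_θ (3 steps, strictly decreasing):
  μ^(1)=12; μ^(2)=-1/2; μ^(3)=-23

((0, 0, 0, 2); (0, 1, 1, 0); (1, 0, 0, 0))


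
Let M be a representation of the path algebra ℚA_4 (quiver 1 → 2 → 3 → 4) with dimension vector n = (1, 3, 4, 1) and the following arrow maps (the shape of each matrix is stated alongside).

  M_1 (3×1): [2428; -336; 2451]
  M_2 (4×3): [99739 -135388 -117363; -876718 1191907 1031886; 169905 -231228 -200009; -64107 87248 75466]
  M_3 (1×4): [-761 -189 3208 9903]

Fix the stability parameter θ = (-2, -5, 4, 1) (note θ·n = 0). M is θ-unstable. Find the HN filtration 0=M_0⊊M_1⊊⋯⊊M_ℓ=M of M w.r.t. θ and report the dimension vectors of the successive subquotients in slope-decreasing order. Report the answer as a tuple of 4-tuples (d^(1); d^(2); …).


Interval decomposition of M: I[1,4], I[2,3]^2, I[3,3].
HN type (ℓ=4): μ^(1)=4; μ^(2)=5/2; μ^(3)=-7/2; μ^(4)=-5

((0, 0, 3, 0); (0, 0, 1, 1); (1, 1, 0, 0); (0, 2, 0, 0))


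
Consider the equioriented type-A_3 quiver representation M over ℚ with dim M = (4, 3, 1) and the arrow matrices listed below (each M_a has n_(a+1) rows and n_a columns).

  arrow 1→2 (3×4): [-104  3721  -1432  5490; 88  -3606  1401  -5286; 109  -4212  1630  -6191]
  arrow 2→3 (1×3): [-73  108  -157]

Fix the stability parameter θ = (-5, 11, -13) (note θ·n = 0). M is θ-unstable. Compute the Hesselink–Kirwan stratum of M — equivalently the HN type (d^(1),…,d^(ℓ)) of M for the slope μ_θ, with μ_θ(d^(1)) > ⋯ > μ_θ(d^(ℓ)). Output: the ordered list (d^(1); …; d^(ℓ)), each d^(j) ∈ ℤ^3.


Via rank(M_{q-1}∘⋯∘M_p): M ≅ I[1,1], I[1,2]^2, I[1,3].
μ_θ-semistable layers: μ^(1)=11; μ^(2)=-1; μ^(3)=-5

((0, 2, 0); (0, 1, 1); (4, 0, 0))
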